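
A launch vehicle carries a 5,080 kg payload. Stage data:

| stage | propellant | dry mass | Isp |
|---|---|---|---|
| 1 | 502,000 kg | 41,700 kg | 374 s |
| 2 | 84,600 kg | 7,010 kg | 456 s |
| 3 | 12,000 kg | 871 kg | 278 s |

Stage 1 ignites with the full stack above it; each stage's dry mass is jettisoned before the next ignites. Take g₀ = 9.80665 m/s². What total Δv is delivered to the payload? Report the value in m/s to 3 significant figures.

Ignition mass of stage 1 = 502,000+41,700 + 84,600+7,010 + 12,000+871 + 5,080 = 653,261 kg.
Stage 1: m₀ = 653,261 kg, m_f = 653,261 − 502,000 = 151,261 kg; Δv = 374×9.80665×ln(4.319) = 3667.7×1.4630 ≈ 5366 m/s.
Stage 2: m₀ = 109,561 kg, m_f = 109,561 − 84,600 = 24,961 kg; Δv = 456×9.80665×ln(4.389) = 4471.8×1.4792 ≈ 6615 m/s.
Stage 3: m₀ = 17,951 kg, m_f = 17,951 − 12,000 = 5,951 kg; Δv = 278×9.80665×ln(3.016) = 2726.2×1.1041 ≈ 3010 m/s.
Total Δv = 5366 + 6615 + 3010 = 14991 m/s.

Δv ≈ 15000 m/s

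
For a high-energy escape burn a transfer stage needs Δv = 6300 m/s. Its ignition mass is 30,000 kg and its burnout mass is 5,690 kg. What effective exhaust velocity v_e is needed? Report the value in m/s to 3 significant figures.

v_e ≈ 3790 m/s

ln(m₀/m_f) = ln(30000/5690) = ln(5.272) = 1.6625.
By the Tsiolkovsky rocket equation, v_e = Δv / ln(m₀/m_f) = 6300 / 1.6625 = 3789.5 m/s.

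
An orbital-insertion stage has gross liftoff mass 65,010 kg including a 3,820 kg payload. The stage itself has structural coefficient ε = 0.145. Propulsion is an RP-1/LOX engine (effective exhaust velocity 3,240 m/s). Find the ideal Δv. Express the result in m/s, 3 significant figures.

Stage wet mass = m₀ − payload = 65,010 − 3,820 = 61,190 kg.
Stage dry mass = ε × stage wet mass = 0.145 × 61,190 = 8,872.55 kg.
Burnout mass m_f = stage dry + payload = 8,872.55 + 3,820 = 12,692.55 kg.
By the Tsiolkovsky rocket equation, Δv = v_e · ln(65,010/12,692.55) = 3240.0 × ln(5.122) = 3240.0 × 1.6335 ≈ 5293 m/s.

Δv ≈ 5290 m/s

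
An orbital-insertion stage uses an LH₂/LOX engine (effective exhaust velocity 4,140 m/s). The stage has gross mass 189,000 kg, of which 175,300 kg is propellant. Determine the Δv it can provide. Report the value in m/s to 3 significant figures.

m_f = m₀ − m_prop = 189,000 − 175,300 = 13,700 kg.
By the Tsiolkovsky rocket equation, Δv = v_e · ln(m₀/m_f) = 4140.0 × ln(13.8) = 4140.0 × 2.6244 ≈ 10864.8 m/s.

Δv ≈ 10900 m/s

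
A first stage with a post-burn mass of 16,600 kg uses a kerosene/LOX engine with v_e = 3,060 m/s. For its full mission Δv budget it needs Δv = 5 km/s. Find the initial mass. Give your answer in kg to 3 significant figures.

initial mass ≈ 85100 kg

By the Tsiolkovsky rocket equation, m₀/m_f = exp(Δv / v_e) = exp(5000 / 3060.0) = exp(1.6340) = 5.1243.
m₀ = m_f × 5.1243 = 16,600 × 5.1243 = 85,063.4 kg.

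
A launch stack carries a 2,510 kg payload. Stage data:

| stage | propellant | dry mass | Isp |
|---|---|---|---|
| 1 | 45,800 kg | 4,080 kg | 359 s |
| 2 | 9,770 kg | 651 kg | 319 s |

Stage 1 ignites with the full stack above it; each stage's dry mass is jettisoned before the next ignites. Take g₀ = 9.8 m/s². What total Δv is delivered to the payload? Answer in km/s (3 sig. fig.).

Δv ≈ 9.00 km/s

Ignition mass of stage 1 = 45,800+4,080 + 9,770+651 + 2,510 = 62,811 kg.
Stage 1: m₀ = 62,811 kg, m_f = 62,811 − 45,800 = 17,011 kg; Δv = 359×9.8×ln(3.692) = 3518.2×1.3063 ≈ 4596 m/s.
Stage 2: m₀ = 12,931 kg, m_f = 12,931 − 9,770 = 3,161 kg; Δv = 319×9.8×ln(4.091) = 3126.2×1.4087 ≈ 4404 m/s.
Total Δv = 4596 + 4404 = 9000 m/s.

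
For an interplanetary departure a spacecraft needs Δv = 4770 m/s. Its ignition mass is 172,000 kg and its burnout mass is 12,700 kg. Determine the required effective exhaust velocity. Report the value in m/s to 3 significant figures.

ln(m₀/m_f) = ln(172000/12700) = ln(13.54) = 2.6059.
Using Δv = v_e ln(m₀/m_f): v_e = Δv / ln(m₀/m_f) = 4770 / 2.6059 = 1830.5 m/s.

v_e ≈ 1830 m/s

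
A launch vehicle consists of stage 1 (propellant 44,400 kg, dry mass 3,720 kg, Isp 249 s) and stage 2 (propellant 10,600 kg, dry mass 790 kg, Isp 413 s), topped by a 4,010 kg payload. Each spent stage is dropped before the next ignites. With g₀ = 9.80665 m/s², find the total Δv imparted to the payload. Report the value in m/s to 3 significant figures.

Ignition mass of stage 1 = 44,400+3,720 + 10,600+790 + 4,010 = 63,520 kg.
Stage 1: m₀ = 63,520 kg, m_f = 63,520 − 44,400 = 19,120 kg; Δv = 249×9.80665×ln(3.322) = 2441.9×1.2006 ≈ 2932 m/s.
Stage 2: m₀ = 15,400 kg, m_f = 15,400 − 10,600 = 4,800 kg; Δv = 413×9.80665×ln(3.208) = 4050.1×1.1658 ≈ 4721 m/s.
Total Δv = 2932 + 4721 = 7653 m/s.

Δv ≈ 7650 m/s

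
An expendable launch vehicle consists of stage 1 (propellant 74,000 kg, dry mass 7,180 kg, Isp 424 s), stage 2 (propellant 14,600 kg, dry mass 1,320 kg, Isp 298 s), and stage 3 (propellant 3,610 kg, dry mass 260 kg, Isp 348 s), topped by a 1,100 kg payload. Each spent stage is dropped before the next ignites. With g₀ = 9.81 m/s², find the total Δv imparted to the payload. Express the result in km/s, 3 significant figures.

Ignition mass of stage 1 = 74,000+7,180 + 14,600+1,320 + 3,610+260 + 1,100 = 102,070 kg.
Stage 1: m₀ = 102,070 kg, m_f = 102,070 − 74,000 = 28,070 kg; Δv = 424×9.81×ln(3.636) = 4159.4×1.2910 ≈ 5370 m/s.
Stage 2: m₀ = 20,890 kg, m_f = 20,890 − 14,600 = 6,290 kg; Δv = 298×9.81×ln(3.321) = 2923.4×1.2003 ≈ 3509 m/s.
Stage 3: m₀ = 4,970 kg, m_f = 4,970 − 3,610 = 1,360 kg; Δv = 348×9.81×ln(3.654) = 3413.9×1.2959 ≈ 4424 m/s.
Total Δv = 5370 + 3509 + 4424 = 13303 m/s.

Δv ≈ 13.3 km/s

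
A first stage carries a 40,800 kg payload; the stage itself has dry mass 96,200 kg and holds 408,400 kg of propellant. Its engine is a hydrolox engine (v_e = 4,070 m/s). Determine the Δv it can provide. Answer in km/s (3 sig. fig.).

m₀ = payload + dry + propellant = 40,800 + 96,200 + 408,400 = 545,400 kg.
m_f = payload + dry = 40,800 + 96,200 = 137,000 kg.
By the Tsiolkovsky rocket equation, Δv = v_e · ln(m₀/m_f) = 4070.0 × ln(3.981) = 4070.0 × 1.3815 ≈ 5622.9 m/s.

Δv ≈ 5.62 km/s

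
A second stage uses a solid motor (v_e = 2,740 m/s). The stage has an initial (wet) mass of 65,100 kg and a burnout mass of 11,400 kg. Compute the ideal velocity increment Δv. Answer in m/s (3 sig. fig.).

Δv = v_e · ln(m₀/m_f) = 2740.0 × ln(5.711) = 2740.0 × 1.7423 ≈ 4773.9 m/s.

Δv ≈ 4770 m/s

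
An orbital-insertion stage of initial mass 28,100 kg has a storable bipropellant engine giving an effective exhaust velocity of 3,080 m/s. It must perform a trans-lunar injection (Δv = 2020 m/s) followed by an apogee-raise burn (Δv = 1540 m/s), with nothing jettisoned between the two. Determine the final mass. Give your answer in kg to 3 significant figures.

After the first burn: m = 28100 × exp(−2020/3080.0) = 28100 × 0.51900 = 14,583.9 kg.
After the second burn: m = 14,583.9 × exp(−1540/3080.0) = 14,583.9 × 0.60653 = 8,845.57 kg.

final mass ≈ 8850 kg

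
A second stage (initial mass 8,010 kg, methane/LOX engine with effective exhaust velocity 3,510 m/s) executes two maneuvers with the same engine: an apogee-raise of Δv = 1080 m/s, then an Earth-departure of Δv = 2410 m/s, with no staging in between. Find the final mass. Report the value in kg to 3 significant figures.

After the first burn: m = 8010 × exp(−1080/3510.0) = 8010 × 0.73514 = 5,888.47 kg.
After the second burn: m = 5,888.47 × exp(−2410/3510.0) = 5,888.47 × 0.50328 = 2,963.55 kg.

final mass ≈ 2960 kg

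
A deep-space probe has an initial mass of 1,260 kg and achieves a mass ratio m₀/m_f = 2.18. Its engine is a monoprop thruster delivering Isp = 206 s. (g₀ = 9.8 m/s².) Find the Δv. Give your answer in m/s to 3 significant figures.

v_e = Isp · g₀ = 206 × 9.8 = 2018.8 m/s.
By the Tsiolkovsky rocket equation, Δv = v_e · ln(2.18) = 2018.8 × 0.7793 ≈ 1573.3 m/s.

Δv ≈ 1570 m/s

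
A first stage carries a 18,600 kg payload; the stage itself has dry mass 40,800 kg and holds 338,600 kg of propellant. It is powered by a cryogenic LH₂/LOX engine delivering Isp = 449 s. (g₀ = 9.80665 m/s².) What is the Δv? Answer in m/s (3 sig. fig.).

Δv ≈ 8380 m/s

v_e = Isp · g₀ = 449 × 9.80665 = 4403.2 m/s.
m₀ = payload + dry + propellant = 18,600 + 40,800 + 338,600 = 398,000 kg.
m_f = payload + dry = 18,600 + 40,800 = 59,400 kg.
By the Tsiolkovsky rocket equation, Δv = v_e · ln(m₀/m_f) = 4403.2 × ln(6.7) = 4403.2 × 1.9022 ≈ 8375.6 m/s.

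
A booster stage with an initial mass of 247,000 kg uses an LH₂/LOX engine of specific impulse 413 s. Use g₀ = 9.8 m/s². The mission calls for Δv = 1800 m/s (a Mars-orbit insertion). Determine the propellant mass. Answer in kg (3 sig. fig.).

v_e = Isp · g₀ = 413 × 9.8 = 4047.4 m/s.
Using Δv = v_e ln(m₀/m_f): m₀/m_f = exp(Δv / v_e) = exp(1800 / 4047.4) = exp(0.4447) = 1.5601.
m_f = 247,000 / 1.5601 = 158,323 kg, so propellant = m₀ − m_f = 247,000 − 158,323 = 88,677 kg.

propellant mass ≈ 88700 kg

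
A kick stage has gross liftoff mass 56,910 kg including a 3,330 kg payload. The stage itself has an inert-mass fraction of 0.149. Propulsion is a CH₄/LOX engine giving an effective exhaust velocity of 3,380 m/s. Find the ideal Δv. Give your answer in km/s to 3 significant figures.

Stage wet mass = m₀ − payload = 56,910 − 3,330 = 53,580 kg.
Stage dry mass = ε × stage wet mass = 0.149 × 53,580 = 7,983.42 kg.
Burnout mass m_f = stage dry + payload = 7,983.42 + 3,330 = 11,313.42 kg.
From the ideal rocket equation, Δv = v_e · ln(56,910/11,313.42) = 3380.0 × ln(5.03) = 3380.0 × 1.6155 ≈ 5460 m/s.

Δv ≈ 5.46 km/s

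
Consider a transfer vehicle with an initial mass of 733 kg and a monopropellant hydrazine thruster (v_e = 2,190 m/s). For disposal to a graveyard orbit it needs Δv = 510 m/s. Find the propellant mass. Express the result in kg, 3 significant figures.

m₀/m_f = exp(Δv / v_e) = exp(510 / 2190.0) = exp(0.2329) = 1.2622.
m_f = 733 / 1.2622 = 580.732 kg, so propellant = m₀ − m_f = 733 − 580.732 = 152.268 kg.

propellant mass ≈ 152 kg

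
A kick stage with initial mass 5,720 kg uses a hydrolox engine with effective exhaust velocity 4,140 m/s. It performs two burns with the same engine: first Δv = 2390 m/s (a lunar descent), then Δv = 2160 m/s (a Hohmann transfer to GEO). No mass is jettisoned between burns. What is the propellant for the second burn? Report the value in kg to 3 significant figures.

After the first burn: m = 5720 × exp(−2390/4140.0) = 5720 × 0.56142 = 3,211.32 kg.
After the second burn: m = 3,211.32 × exp(−2160/4140.0) = 3,211.32 × 0.59349 = 1,905.89 kg.
Second-burn propellant = 3,211.32 − 1,905.89 = 1,305.43 kg.

propellant for the second burn ≈ 1310 kg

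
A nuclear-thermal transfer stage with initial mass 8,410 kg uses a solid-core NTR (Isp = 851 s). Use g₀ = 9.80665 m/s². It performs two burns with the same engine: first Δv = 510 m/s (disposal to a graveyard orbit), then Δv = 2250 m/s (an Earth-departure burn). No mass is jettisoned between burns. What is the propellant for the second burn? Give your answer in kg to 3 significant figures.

propellant for the second burn ≈ 1870 kg

v_e = Isp · g₀ = 851 × 9.80665 = 8345.5 m/s.
After the first burn: m = 8410 × exp(−510/8345.5) = 8410 × 0.94072 = 7,911.46 kg.
After the second burn: m = 7,911.46 × exp(−2250/8345.5) = 7,911.46 × 0.76368 = 6,041.82 kg.
Second-burn propellant = 7,911.46 − 6,041.82 = 1,869.64 kg.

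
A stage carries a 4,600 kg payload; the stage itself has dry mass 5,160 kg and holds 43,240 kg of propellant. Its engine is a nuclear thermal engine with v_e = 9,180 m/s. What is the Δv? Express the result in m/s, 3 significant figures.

m₀ = payload + dry + propellant = 4,600 + 5,160 + 43,240 = 53,000 kg.
m_f = payload + dry = 4,600 + 5,160 = 9,760 kg.
Δv = v_e · ln(m₀/m_f) = 9180.0 × ln(5.43) = 9180.0 × 1.6920 ≈ 15532.6 m/s.

Δv ≈ 15500 m/s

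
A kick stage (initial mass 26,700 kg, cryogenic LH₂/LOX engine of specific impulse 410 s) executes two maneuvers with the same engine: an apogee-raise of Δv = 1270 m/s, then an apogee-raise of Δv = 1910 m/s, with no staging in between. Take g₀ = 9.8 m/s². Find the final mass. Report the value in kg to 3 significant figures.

final mass ≈ 12100 kg

v_e = Isp · g₀ = 410 × 9.8 = 4018.0 m/s.
After the first burn: m = 26700 × exp(−1270/4018.0) = 26700 × 0.72900 = 19,464.3 kg.
After the second burn: m = 19,464.3 × exp(−1910/4018.0) = 19,464.3 × 0.62166 = 12,100.2 kg.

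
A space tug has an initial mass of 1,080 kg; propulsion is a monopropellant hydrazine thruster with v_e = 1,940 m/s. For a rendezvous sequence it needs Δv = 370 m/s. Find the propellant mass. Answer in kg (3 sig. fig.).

propellant mass ≈ 188 kg

From the ideal rocket equation, m₀/m_f = exp(Δv / v_e) = exp(370 / 1940.0) = exp(0.1907) = 1.2101.
m_f = 1,080 / 1.2101 = 892.488 kg, so propellant = m₀ − m_f = 1,080 − 892.488 = 187.512 kg.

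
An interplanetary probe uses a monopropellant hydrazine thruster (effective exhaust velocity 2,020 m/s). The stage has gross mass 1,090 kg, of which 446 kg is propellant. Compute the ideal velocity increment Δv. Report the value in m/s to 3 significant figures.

Δv ≈ 1060 m/s

m_f = m₀ − m_prop = 1,090 − 446 = 644 kg.
Using Δv = v_e ln(m₀/m_f): Δv = v_e · ln(m₀/m_f) = 2020.0 × ln(1.693) = 2020.0 × 0.5262 ≈ 1063.0 m/s.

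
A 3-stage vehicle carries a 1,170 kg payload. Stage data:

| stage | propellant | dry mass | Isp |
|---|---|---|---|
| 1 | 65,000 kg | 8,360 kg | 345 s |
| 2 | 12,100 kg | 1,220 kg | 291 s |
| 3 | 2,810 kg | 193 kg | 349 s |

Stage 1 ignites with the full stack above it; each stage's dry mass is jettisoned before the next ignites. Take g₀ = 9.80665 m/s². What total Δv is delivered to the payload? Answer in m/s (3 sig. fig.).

Δv ≈ 11400 m/s

Ignition mass of stage 1 = 65,000+8,360 + 12,100+1,220 + 2,810+193 + 1,170 = 90,853 kg.
Stage 1: m₀ = 90,853 kg, m_f = 90,853 − 65,000 = 25,853 kg; Δv = 345×9.80665×ln(3.514) = 3383.3×1.2568 ≈ 4252 m/s.
Stage 2: m₀ = 17,493 kg, m_f = 17,493 − 12,100 = 5,393 kg; Δv = 291×9.80665×ln(3.244) = 2853.7×1.1767 ≈ 3358 m/s.
Stage 3: m₀ = 4,173 kg, m_f = 4,173 − 2,810 = 1,363 kg; Δv = 349×9.80665×ln(3.062) = 3422.5×1.1189 ≈ 3830 m/s.
Total Δv = 4252 + 3358 + 3830 = 11440 m/s.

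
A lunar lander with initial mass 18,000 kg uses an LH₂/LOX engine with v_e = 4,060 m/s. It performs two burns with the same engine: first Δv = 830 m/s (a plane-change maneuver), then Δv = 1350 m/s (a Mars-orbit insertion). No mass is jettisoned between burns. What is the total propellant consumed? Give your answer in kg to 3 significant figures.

total propellant consumed ≈ 7480 kg

After the first burn: m = 18000 × exp(−830/4060.0) = 18000 × 0.81511 = 14,672 kg.
After the second burn: m = 14,672 × exp(−1350/4060.0) = 14,672 × 0.71712 = 10,521.6 kg.
Total propellant = m₀ − m_final = 18000 − 10,521.6 = 7,478.4 kg.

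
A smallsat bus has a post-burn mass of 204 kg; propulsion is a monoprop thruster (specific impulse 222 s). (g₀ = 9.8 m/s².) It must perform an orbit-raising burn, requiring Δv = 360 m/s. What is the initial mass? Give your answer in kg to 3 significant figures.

initial mass ≈ 241 kg

v_e = Isp · g₀ = 222 × 9.8 = 2175.6 m/s.
m₀/m_f = exp(Δv / v_e) = exp(360 / 2175.6) = exp(0.1655) = 1.1799.
m₀ = m_f × 1.1799 = 204 × 1.1799 = 240.7 kg.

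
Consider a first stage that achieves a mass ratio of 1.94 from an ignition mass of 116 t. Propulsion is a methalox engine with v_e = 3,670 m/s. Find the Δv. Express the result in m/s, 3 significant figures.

Δv = v_e · ln(1.94) = 3670.0 × 0.6627 ≈ 2432.1 m/s.

Δv ≈ 2430 m/s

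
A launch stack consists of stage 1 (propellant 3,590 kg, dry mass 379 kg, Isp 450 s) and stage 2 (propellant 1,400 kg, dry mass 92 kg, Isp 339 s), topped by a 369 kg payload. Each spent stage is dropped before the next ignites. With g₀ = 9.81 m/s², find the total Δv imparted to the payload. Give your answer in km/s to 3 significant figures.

Ignition mass of stage 1 = 3,590+379 + 1,400+92 + 369 = 5,830 kg.
Stage 1: m₀ = 5,830 kg, m_f = 5,830 − 3,590 = 2,240 kg; Δv = 450×9.81×ln(2.603) = 4414.5×0.9565 ≈ 4223 m/s.
Stage 2: m₀ = 1,861 kg, m_f = 1,861 − 1,400 = 461 kg; Δv = 339×9.81×ln(4.037) = 3325.6×1.3955 ≈ 4641 m/s.
Total Δv = 4223 + 4641 = 8864 m/s.

Δv ≈ 8.86 km/s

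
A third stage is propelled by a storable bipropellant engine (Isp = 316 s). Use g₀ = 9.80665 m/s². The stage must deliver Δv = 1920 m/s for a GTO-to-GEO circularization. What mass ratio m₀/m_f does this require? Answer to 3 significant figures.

v_e = Isp · g₀ = 316 × 9.80665 = 3098.9 m/s.
Rocket equation: m₀/m_f = exp(Δv / v_e) = exp(1920 / 3098.9) = exp(0.6196) = 1.8581.

mass ratio ≈ 1.86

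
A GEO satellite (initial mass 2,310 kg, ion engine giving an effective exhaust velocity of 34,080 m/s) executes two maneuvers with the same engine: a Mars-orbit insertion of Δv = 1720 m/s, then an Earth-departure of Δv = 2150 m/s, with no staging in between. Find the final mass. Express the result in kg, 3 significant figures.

After the first burn: m = 2310 × exp(−1720/34080.0) = 2310 × 0.95078 = 2,196.3 kg.
After the second burn: m = 2,196.3 × exp(−2150/34080.0) = 2,196.3 × 0.93886 = 2,062.02 kg.

final mass ≈ 2060 kg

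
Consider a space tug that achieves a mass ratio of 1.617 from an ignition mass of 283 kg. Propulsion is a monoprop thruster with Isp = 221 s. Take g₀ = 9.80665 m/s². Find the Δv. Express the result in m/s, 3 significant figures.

v_e = Isp · g₀ = 221 × 9.80665 = 2167.3 m/s.
Rocket equation: Δv = v_e · ln(1.617) = 2167.3 × 0.4806 ≈ 1041.5 m/s.

Δv ≈ 1040 m/s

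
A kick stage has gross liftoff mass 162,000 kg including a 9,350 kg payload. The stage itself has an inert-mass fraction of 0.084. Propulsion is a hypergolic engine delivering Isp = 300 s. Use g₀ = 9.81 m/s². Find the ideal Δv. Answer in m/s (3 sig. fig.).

Stage wet mass = m₀ − payload = 162,000 − 9,350 = 152,650 kg.
Stage dry mass = ε × stage wet mass = 0.084 × 152,650 = 12,822.6 kg.
Burnout mass m_f = stage dry + payload = 12,822.6 + 9,350 = 22,172.6 kg.
v_e = Isp · g₀ = 300 × 9.81 = 2943.0 m/s.
Δv = v_e · ln(162,000/22,172.6) = 2943.0 × ln(7.306) = 2943.0 × 1.9887 ≈ 5853 m/s.

Δv ≈ 5850 m/s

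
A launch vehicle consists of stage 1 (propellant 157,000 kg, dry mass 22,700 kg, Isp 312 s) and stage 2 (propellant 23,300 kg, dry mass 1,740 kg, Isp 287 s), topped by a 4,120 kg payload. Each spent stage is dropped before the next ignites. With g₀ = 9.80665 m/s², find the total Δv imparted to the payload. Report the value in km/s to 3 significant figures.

Ignition mass of stage 1 = 157,000+22,700 + 23,300+1,740 + 4,120 = 208,860 kg.
Stage 1: m₀ = 208,860 kg, m_f = 208,860 − 157,000 = 51,860 kg; Δv = 312×9.80665×ln(4.027) = 3059.7×1.3931 ≈ 4262 m/s.
Stage 2: m₀ = 29,160 kg, m_f = 29,160 − 23,300 = 5,860 kg; Δv = 287×9.80665×ln(4.976) = 2814.5×1.6046 ≈ 4516 m/s.
Total Δv = 4262 + 4516 = 8778 m/s.

Δv ≈ 8.78 km/s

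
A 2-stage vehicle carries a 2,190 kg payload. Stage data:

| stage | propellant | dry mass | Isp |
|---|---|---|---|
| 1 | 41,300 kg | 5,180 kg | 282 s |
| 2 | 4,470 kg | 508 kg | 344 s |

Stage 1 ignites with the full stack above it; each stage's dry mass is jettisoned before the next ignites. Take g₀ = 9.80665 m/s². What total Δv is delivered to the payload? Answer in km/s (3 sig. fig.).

Ignition mass of stage 1 = 41,300+5,180 + 4,470+508 + 2,190 = 53,648 kg.
Stage 1: m₀ = 53,648 kg, m_f = 53,648 − 41,300 = 12,348 kg; Δv = 282×9.80665×ln(4.345) = 2765.5×1.4690 ≈ 4062 m/s.
Stage 2: m₀ = 7,168 kg, m_f = 7,168 − 4,470 = 2,698 kg; Δv = 344×9.80665×ln(2.657) = 3373.5×0.9771 ≈ 3296 m/s.
Total Δv = 4062 + 3296 = 7358 m/s.

Δv ≈ 7.36 km/s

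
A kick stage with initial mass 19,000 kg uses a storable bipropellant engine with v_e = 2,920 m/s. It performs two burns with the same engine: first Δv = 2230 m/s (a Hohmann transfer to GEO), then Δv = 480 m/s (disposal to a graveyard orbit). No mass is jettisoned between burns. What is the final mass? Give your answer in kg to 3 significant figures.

After the first burn: m = 19000 × exp(−2230/2920.0) = 19000 × 0.46594 = 8,852.86 kg.
After the second burn: m = 8,852.86 × exp(−480/2920.0) = 8,852.86 × 0.84842 = 7,510.94 kg.

final mass ≈ 7510 kg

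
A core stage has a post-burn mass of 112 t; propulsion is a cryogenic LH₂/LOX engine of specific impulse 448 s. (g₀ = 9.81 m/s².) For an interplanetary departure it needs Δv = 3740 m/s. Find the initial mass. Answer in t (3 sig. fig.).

v_e = Isp · g₀ = 448 × 9.81 = 4394.9 m/s.
m₀/m_f = exp(Δv / v_e) = exp(3740 / 4394.9) = exp(0.8510) = 2.3420.
m₀ = m_f × 2.3420 = 112 × 2.3420 = 262.304 t.

initial mass ≈ 262 t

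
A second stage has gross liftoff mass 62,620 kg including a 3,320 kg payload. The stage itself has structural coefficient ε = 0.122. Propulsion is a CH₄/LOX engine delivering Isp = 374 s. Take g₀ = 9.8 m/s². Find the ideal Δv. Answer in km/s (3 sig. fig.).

Δv ≈ 6.53 km/s

Stage wet mass = m₀ − payload = 62,620 − 3,320 = 59,300 kg.
Stage dry mass = ε × stage wet mass = 0.122 × 59,300 = 7,234.6 kg.
Burnout mass m_f = stage dry + payload = 7,234.6 + 3,320 = 10,554.6 kg.
v_e = Isp · g₀ = 374 × 9.8 = 3665.2 m/s.
Using Δv = v_e ln(m₀/m_f): Δv = v_e · ln(62,620/10,554.6) = 3665.2 × ln(5.933) = 3665.2 × 1.7805 ≈ 6526 m/s.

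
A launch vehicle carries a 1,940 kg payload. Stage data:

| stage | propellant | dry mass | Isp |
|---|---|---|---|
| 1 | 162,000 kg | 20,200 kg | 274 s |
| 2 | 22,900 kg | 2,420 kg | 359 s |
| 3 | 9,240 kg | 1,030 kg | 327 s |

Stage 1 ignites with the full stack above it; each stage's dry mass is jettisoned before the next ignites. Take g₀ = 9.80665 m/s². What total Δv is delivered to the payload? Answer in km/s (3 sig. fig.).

Δv ≈ 11.4 km/s

Ignition mass of stage 1 = 162,000+20,200 + 22,900+2,420 + 9,240+1,030 + 1,940 = 219,730 kg.
Stage 1: m₀ = 219,730 kg, m_f = 219,730 − 162,000 = 57,730 kg; Δv = 274×9.80665×ln(3.806) = 2687.0×1.3366 ≈ 3592 m/s.
Stage 2: m₀ = 37,530 kg, m_f = 37,530 − 22,900 = 14,630 kg; Δv = 359×9.80665×ln(2.565) = 3520.6×0.9421 ≈ 3317 m/s.
Stage 3: m₀ = 12,210 kg, m_f = 12,210 − 9,240 = 2,970 kg; Δv = 327×9.80665×ln(4.111) = 3206.8×1.4137 ≈ 4533 m/s.
Total Δv = 3592 + 3317 + 4533 = 11442 m/s.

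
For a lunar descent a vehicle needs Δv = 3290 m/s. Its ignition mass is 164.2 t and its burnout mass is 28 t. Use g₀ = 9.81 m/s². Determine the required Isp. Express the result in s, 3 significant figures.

Isp ≈ 190 s

ln(m₀/m_f) = ln(164200/28000) = ln(5.864) = 1.7689.
v_e = Δv / ln(m₀/m_f) = 3290 / 1.7689 = 1859.9 m/s.
Isp = v_e / g₀ = 1859.9 / 9.81 = 189.6 s.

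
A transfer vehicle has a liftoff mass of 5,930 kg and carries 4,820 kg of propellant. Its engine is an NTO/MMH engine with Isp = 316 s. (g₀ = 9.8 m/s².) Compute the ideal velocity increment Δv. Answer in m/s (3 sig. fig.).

Δv ≈ 5190 m/s

v_e = Isp · g₀ = 316 × 9.8 = 3096.8 m/s.
m_f = m₀ − m_prop = 5,930 − 4,820 = 1,110 kg.
Δv = v_e · ln(m₀/m_f) = 3096.8 × ln(5.342) = 3096.8 × 1.6757 ≈ 5189.2 m/s.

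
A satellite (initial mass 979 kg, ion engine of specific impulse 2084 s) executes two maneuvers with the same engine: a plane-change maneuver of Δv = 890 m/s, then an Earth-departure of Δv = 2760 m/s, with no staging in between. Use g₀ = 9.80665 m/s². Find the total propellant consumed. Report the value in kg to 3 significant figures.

v_e = Isp · g₀ = 2084 × 9.80665 = 20437.1 m/s.
After the first burn: m = 979 × exp(−890/20437.1) = 979 × 0.95739 = 937.285 kg.
After the second burn: m = 937.285 × exp(−2760/20437.1) = 937.285 × 0.87367 = 818.878 kg.
Total propellant = m₀ − m_final = 979 − 818.878 = 160.122 kg.

total propellant consumed ≈ 160 kg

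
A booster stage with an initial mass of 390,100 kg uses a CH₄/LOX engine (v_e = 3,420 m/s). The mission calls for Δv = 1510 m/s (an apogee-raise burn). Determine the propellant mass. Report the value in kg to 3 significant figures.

m₀/m_f = exp(Δv / v_e) = exp(1510 / 3420.0) = exp(0.4415) = 1.5551.
m_f = 390,100 / 1.5551 = 250,852 kg, so propellant = m₀ − m_f = 390,100 − 250,852 = 139,248 kg.

propellant mass ≈ 139000 kg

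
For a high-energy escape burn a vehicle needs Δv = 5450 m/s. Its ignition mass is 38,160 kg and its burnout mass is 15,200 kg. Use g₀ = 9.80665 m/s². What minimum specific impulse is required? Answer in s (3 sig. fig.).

Isp ≈ 604 s

ln(m₀/m_f) = ln(38160/15200) = ln(2.511) = 0.9205.
From the ideal rocket equation, v_e = Δv / ln(m₀/m_f) = 5450 / 0.9205 = 5920.7 m/s.
Isp = v_e / g₀ = 5920.7 / 9.80665 = 603.7 s.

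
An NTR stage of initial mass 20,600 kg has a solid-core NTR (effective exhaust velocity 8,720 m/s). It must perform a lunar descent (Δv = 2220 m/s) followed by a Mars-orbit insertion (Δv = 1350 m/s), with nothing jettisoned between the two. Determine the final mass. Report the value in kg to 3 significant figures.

final mass ≈ 13700 kg

After the first burn: m = 20600 × exp(−2220/8720.0) = 20600 × 0.77524 = 15,969.9 kg.
After the second burn: m = 15,969.9 × exp(−1350/8720.0) = 15,969.9 × 0.85657 = 13,679.3 kg.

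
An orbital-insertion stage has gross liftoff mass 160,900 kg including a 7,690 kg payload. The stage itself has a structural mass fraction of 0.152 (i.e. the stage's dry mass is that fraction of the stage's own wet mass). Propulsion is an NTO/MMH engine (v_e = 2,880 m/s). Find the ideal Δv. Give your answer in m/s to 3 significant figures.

Stage wet mass = m₀ − payload = 160,900 − 7,690 = 153,210 kg.
Stage dry mass = ε × stage wet mass = 0.152 × 153,210 = 23,287.9 kg.
Burnout mass m_f = stage dry + payload = 23,287.9 + 7,690 = 30,977.9 kg.
From the ideal rocket equation, Δv = v_e · ln(160,900/30,977.9) = 2880.0 × ln(5.194) = 2880.0 × 1.6475 ≈ 4745 m/s.

Δv ≈ 4740 m/s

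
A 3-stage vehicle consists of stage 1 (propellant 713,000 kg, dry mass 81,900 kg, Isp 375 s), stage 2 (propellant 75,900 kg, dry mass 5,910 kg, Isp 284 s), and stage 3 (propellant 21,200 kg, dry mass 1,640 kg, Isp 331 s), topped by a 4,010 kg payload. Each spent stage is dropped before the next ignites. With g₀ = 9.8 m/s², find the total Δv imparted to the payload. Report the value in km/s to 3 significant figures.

Ignition mass of stage 1 = 713,000+81,900 + 75,900+5,910 + 21,200+1,640 + 4,010 = 903,560 kg.
Stage 1: m₀ = 903,560 kg, m_f = 903,560 − 713,000 = 190,560 kg; Δv = 375×9.8×ln(4.742) = 3675.0×1.5564 ≈ 5720 m/s.
Stage 2: m₀ = 108,660 kg, m_f = 108,660 − 75,900 = 32,760 kg; Δv = 284×9.8×ln(3.317) = 2783.2×1.1990 ≈ 3337 m/s.
Stage 3: m₀ = 26,850 kg, m_f = 26,850 − 21,200 = 5,650 kg; Δv = 331×9.8×ln(4.752) = 3243.8×1.5586 ≈ 5056 m/s.
Total Δv = 5720 + 3337 + 5056 = 14113 m/s.

Δv ≈ 14.1 km/s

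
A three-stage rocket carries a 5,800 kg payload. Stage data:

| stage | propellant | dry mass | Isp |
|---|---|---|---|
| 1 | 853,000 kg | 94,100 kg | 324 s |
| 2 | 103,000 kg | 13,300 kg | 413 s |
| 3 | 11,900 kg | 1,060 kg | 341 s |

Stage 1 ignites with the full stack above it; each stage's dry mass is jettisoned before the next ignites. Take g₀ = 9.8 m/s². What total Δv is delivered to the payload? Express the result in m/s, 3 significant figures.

Ignition mass of stage 1 = 853,000+94,100 + 103,000+13,300 + 11,900+1,060 + 5,800 = 1,082,160 kg.
Stage 1: m₀ = 1,082,160 kg, m_f = 1,082,160 − 853,000 = 229,160 kg; Δv = 324×9.8×ln(4.722) = 3175.2×1.5523 ≈ 4929 m/s.
Stage 2: m₀ = 135,060 kg, m_f = 135,060 − 103,000 = 32,060 kg; Δv = 413×9.8×ln(4.213) = 4047.4×1.4381 ≈ 5821 m/s.
Stage 3: m₀ = 18,760 kg, m_f = 18,760 − 11,900 = 6,860 kg; Δv = 341×9.8×ln(2.735) = 3341.8×1.0060 ≈ 3362 m/s.
Total Δv = 4929 + 5821 + 3362 = 14112 m/s.

Δv ≈ 14100 m/s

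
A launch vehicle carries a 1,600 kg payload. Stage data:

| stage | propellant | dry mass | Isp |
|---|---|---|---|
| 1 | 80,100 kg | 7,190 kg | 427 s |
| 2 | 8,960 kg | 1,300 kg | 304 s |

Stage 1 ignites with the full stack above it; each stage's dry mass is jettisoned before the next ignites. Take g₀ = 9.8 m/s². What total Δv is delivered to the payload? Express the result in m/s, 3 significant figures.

Δv ≈ 11100 m/s

Ignition mass of stage 1 = 80,100+7,190 + 8,960+1,300 + 1,600 = 99,150 kg.
Stage 1: m₀ = 99,150 kg, m_f = 99,150 − 80,100 = 19,050 kg; Δv = 427×9.8×ln(5.205) = 4184.6×1.6496 ≈ 6903 m/s.
Stage 2: m₀ = 11,860 kg, m_f = 11,860 − 8,960 = 2,900 kg; Δv = 304×9.8×ln(4.09) = 2979.2×1.4085 ≈ 4196 m/s.
Total Δv = 6903 + 4196 = 11099 m/s.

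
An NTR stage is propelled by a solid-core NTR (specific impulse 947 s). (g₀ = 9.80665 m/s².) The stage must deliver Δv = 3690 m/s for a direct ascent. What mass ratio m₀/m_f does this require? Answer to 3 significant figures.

mass ratio ≈ 1.49

v_e = Isp · g₀ = 947 × 9.80665 = 9286.9 m/s.
Using Δv = v_e ln(m₀/m_f): m₀/m_f = exp(Δv / v_e) = exp(3690 / 9286.9) = exp(0.3973) = 1.4879.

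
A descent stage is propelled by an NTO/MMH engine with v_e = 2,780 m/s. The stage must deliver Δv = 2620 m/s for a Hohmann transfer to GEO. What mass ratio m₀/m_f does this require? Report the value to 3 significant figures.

mass ratio ≈ 2.57

Rocket equation: m₀/m_f = exp(Δv / v_e) = exp(2620 / 2780.0) = exp(0.9424) = 2.5663.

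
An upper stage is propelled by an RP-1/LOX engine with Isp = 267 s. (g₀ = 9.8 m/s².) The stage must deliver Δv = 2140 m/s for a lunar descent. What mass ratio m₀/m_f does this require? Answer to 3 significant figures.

v_e = Isp · g₀ = 267 × 9.8 = 2616.6 m/s.
m₀/m_f = exp(Δv / v_e) = exp(2140 / 2616.6) = exp(0.8179) = 2.2656.

mass ratio ≈ 2.27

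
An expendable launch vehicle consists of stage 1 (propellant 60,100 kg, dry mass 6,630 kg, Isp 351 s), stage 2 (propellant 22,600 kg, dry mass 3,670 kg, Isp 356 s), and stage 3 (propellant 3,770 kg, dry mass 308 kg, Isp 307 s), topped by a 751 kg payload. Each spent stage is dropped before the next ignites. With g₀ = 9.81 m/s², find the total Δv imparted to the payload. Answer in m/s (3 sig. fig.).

Ignition mass of stage 1 = 60,100+6,630 + 22,600+3,670 + 3,770+308 + 751 = 97,829 kg.
Stage 1: m₀ = 97,829 kg, m_f = 97,829 − 60,100 = 37,729 kg; Δv = 351×9.81×ln(2.593) = 3443.3×0.9528 ≈ 3281 m/s.
Stage 2: m₀ = 31,099 kg, m_f = 31,099 − 22,600 = 8,499 kg; Δv = 356×9.81×ln(3.659) = 3492.4×1.2972 ≈ 4530 m/s.
Stage 3: m₀ = 4,829 kg, m_f = 4,829 − 3,770 = 1,059 kg; Δv = 307×9.81×ln(4.56) = 3011.7×1.5173 ≈ 4570 m/s.
Total Δv = 3281 + 4530 + 4570 = 12381 m/s.

Δv ≈ 12400 m/s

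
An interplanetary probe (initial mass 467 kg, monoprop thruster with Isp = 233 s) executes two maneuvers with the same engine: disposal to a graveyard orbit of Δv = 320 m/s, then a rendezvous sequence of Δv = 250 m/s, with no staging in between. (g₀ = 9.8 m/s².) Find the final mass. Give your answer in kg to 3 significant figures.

v_e = Isp · g₀ = 233 × 9.8 = 2283.4 m/s.
After the first burn: m = 467 × exp(−320/2283.4) = 467 × 0.86923 = 405.93 kg.
After the second burn: m = 405.93 × exp(−250/2283.4) = 405.93 × 0.89629 = 363.831 kg.

final mass ≈ 364 kg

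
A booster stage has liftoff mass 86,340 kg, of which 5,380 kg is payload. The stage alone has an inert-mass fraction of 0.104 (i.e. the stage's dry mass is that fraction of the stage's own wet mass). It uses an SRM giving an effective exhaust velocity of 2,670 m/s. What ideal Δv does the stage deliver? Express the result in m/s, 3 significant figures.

Δv ≈ 4900 m/s

Stage wet mass = m₀ − payload = 86,340 − 5,380 = 80,960 kg.
Stage dry mass = ε × stage wet mass = 0.104 × 80,960 = 8,419.84 kg.
Burnout mass m_f = stage dry + payload = 8,419.84 + 5,380 = 13,799.84 kg.
By the Tsiolkovsky rocket equation, Δv = v_e · ln(86,340/13,799.84) = 2670.0 × ln(6.257) = 2670.0 × 1.8336 ≈ 4896 m/s.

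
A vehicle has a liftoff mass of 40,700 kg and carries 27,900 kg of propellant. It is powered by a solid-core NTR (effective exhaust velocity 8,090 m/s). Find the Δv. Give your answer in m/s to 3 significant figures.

m_f = m₀ − m_prop = 40,700 − 27,900 = 12,800 kg.
By the Tsiolkovsky rocket equation, Δv = v_e · ln(m₀/m_f) = 8090.0 × ln(3.18) = 8090.0 × 1.1568 ≈ 9358.4 m/s.

Δv ≈ 9360 m/s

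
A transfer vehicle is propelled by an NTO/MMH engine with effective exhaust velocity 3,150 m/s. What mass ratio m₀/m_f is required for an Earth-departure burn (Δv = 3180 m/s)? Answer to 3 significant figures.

Using Δv = v_e ln(m₀/m_f): m₀/m_f = exp(Δv / v_e) = exp(3180 / 3150.0) = exp(1.0095) = 2.7443.

mass ratio ≈ 2.74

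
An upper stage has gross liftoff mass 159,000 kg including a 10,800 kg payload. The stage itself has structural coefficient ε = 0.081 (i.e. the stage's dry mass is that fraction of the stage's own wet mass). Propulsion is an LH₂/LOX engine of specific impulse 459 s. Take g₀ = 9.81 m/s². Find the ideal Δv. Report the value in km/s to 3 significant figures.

Stage wet mass = m₀ − payload = 159,000 − 10,800 = 148,200 kg.
Stage dry mass = ε × stage wet mass = 0.081 × 148,200 = 12,004.2 kg.
Burnout mass m_f = stage dry + payload = 12,004.2 + 10,800 = 22,804.2 kg.
v_e = Isp · g₀ = 459 × 9.81 = 4502.8 m/s.
From the ideal rocket equation, Δv = v_e · ln(159,000/22,804.2) = 4502.8 × ln(6.972) = 4502.8 × 1.9420 ≈ 8744 m/s.

Δv ≈ 8.74 km/s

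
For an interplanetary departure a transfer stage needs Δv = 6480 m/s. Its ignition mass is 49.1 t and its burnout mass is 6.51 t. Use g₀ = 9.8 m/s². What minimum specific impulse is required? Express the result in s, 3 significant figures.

Isp ≈ 327 s

ln(m₀/m_f) = ln(49100/6510) = ln(7.542) = 2.0205.
v_e = Δv / ln(m₀/m_f) = 6480 / 2.0205 = 3207.1 m/s.
Isp = v_e / g₀ = 3207.1 / 9.8 = 327.3 s.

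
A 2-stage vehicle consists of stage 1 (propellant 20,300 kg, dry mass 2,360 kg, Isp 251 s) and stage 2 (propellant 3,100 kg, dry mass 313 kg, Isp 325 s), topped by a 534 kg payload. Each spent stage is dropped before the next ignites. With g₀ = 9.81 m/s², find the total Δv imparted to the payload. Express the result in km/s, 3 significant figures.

Δv ≈ 8.45 km/s

Ignition mass of stage 1 = 20,300+2,360 + 3,100+313 + 534 = 26,607 kg.
Stage 1: m₀ = 26,607 kg, m_f = 26,607 − 20,300 = 6,307 kg; Δv = 251×9.81×ln(4.219) = 2462.3×1.4395 ≈ 3545 m/s.
Stage 2: m₀ = 3,947 kg, m_f = 3,947 − 3,100 = 847 kg; Δv = 325×9.81×ln(4.66) = 3188.2×1.5390 ≈ 4907 m/s.
Total Δv = 3545 + 4907 = 8452 m/s.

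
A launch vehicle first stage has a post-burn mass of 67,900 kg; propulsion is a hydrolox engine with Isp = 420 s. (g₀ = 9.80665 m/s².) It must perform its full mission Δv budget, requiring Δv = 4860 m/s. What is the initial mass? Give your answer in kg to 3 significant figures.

v_e = Isp · g₀ = 420 × 9.80665 = 4118.8 m/s.
m₀/m_f = exp(Δv / v_e) = exp(4860 / 4118.8) = exp(1.1800) = 3.2542.
m₀ = m_f × 3.2542 = 67,900 × 3.2542 = 220,960 kg.

initial mass ≈ 221000 kg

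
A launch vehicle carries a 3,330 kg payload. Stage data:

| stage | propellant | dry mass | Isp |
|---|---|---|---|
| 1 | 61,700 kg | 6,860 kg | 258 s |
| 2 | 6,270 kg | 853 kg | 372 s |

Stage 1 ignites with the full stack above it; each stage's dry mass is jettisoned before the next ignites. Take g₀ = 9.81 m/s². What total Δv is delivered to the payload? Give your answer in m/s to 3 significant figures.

Ignition mass of stage 1 = 61,700+6,860 + 6,270+853 + 3,330 = 79,013 kg.
Stage 1: m₀ = 79,013 kg, m_f = 79,013 − 61,700 = 17,313 kg; Δv = 258×9.81×ln(4.564) = 2531.0×1.5182 ≈ 3842 m/s.
Stage 2: m₀ = 10,453 kg, m_f = 10,453 − 6,270 = 4,183 kg; Δv = 372×9.81×ln(2.499) = 3649.3×0.9159 ≈ 3342 m/s.
Total Δv = 3842 + 3342 = 7184 m/s.

Δv ≈ 7180 m/s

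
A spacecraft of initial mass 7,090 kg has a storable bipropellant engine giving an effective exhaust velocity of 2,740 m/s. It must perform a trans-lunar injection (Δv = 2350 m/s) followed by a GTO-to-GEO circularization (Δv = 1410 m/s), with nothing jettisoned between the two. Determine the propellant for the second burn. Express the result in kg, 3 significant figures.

propellant for the second burn ≈ 1210 kg

After the first burn: m = 7090 × exp(−2350/2740.0) = 7090 × 0.42415 = 3,007.22 kg.
After the second burn: m = 3,007.22 × exp(−1410/2740.0) = 3,007.22 × 0.59774 = 1,797.54 kg.
Second-burn propellant = 3,007.22 − 1,797.54 = 1,209.68 kg.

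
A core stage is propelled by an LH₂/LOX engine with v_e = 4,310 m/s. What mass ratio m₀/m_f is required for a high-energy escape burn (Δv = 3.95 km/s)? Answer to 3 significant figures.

Using Δv = v_e ln(m₀/m_f): m₀/m_f = exp(Δv / v_e) = exp(3950 / 4310.0) = exp(0.9165) = 2.5005.

mass ratio ≈ 2.50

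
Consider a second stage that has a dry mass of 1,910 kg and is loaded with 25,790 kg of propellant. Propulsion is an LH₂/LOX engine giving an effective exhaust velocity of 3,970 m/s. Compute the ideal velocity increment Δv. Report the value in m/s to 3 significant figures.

m₀ = m_dry + m_prop = 1,910 + 25,790 = 27,700 kg.
Δv = v_e · ln(m₀/m_f) = 3970.0 × ln(14.5) = 3970.0 × 2.6743 ≈ 10617.1 m/s.

Δv ≈ 10600 m/s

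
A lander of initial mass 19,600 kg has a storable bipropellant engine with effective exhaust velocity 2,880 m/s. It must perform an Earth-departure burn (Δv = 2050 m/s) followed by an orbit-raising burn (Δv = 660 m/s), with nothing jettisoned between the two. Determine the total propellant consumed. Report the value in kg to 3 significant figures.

total propellant consumed ≈ 12000 kg

After the first burn: m = 19600 × exp(−2050/2880.0) = 19600 × 0.49076 = 9,618.9 kg.
After the second burn: m = 9,618.9 × exp(−660/2880.0) = 9,618.9 × 0.79520 = 7,648.95 kg.
Total propellant = m₀ − m_final = 19600 − 7,648.95 = 11,951.05 kg.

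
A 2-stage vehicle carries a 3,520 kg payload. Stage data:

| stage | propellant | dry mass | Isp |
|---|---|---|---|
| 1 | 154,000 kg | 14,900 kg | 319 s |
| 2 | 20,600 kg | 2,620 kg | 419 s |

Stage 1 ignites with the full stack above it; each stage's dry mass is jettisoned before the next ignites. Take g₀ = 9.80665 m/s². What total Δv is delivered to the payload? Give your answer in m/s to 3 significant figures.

Δv ≈ 10900 m/s

Ignition mass of stage 1 = 154,000+14,900 + 20,600+2,620 + 3,520 = 195,640 kg.
Stage 1: m₀ = 195,640 kg, m_f = 195,640 − 154,000 = 41,640 kg; Δv = 319×9.80665×ln(4.698) = 3128.3×1.5472 ≈ 4840 m/s.
Stage 2: m₀ = 26,740 kg, m_f = 26,740 − 20,600 = 6,140 kg; Δv = 419×9.80665×ln(4.355) = 4109.0×1.4713 ≈ 6046 m/s.
Total Δv = 4840 + 6046 = 10886 m/s.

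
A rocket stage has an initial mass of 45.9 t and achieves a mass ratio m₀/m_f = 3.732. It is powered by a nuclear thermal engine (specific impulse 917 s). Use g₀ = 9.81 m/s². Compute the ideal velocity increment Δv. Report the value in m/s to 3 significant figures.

Δv ≈ 11800 m/s

v_e = Isp · g₀ = 917 × 9.81 = 8995.8 m/s.
Δv = v_e · ln(3.732) = 8995.8 × 1.3169 ≈ 11846.9 m/s.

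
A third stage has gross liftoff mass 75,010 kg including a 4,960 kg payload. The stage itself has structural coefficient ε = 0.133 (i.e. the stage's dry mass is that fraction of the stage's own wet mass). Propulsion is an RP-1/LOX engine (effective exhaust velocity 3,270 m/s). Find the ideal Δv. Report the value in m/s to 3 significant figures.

Δv ≈ 5420 m/s

Stage wet mass = m₀ − payload = 75,010 − 4,960 = 70,050 kg.
Stage dry mass = ε × stage wet mass = 0.133 × 70,050 = 9,316.65 kg.
Burnout mass m_f = stage dry + payload = 9,316.65 + 4,960 = 14,276.65 kg.
Δv = v_e · ln(75,010/14,276.65) = 3270.0 × ln(5.254) = 3270.0 × 1.6590 ≈ 5425 m/s.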